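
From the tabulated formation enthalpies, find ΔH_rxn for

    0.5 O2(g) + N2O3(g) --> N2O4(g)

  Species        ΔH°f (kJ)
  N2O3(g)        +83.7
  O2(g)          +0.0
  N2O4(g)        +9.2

ΔH_rxn = -74.5 kJ

Products: 1·(+9.2) = +9.2
Reactants: 1/2·(+0.0) + 1·(+83.7) = +83.7
ΔH_rxn = (+9.2) − (+83.7) = -74.5 kJ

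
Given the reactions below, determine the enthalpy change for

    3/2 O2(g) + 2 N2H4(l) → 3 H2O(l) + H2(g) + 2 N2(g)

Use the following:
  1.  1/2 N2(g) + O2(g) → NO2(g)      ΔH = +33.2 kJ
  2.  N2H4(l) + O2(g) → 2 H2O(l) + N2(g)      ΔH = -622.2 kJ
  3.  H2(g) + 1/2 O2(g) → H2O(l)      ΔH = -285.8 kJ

ΔH = -958.6 kJ

eq. 1: not needed (NO2(g) appears nowhere else).
eq. 2 × 2 (×2 to match 2 N2H4(l) in the target): (2)·(-622.2) = -1244.4 kJ
eq. 3 reversed (H2(g) must end up as a product): +285.8 kJ
ΔH = (-1244.4) + (+285.8) = -958.6 kJ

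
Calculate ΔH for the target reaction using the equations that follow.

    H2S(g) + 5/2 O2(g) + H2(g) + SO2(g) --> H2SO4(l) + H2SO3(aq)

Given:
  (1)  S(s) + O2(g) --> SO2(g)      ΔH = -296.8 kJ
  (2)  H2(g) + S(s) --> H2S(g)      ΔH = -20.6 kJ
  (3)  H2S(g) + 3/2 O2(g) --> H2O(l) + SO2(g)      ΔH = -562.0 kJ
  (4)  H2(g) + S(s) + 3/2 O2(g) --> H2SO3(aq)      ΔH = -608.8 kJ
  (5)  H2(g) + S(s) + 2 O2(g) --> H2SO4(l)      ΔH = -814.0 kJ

(1) reversed: +296.8 kJ
(2) reversed: +20.6 kJ
(3): not needed (H2O(l) appears nowhere else).
(4) as written (H2SO3(aq) already on the product side): -608.8 kJ
(5) as written (H2SO4(l) already on the product side): -814.0 kJ
ΔH = (-1)·(-296.8) + (-1)·(-20.6) + (1)·(-608.8) + (1)·(-814.0) = -1105.4 kJ

ΔH = -1105.4 kJ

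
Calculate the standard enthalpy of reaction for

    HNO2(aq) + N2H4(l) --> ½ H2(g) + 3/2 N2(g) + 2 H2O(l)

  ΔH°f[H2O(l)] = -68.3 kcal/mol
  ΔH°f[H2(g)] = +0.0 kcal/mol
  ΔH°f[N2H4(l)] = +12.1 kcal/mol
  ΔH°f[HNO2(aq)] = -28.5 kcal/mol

ΔH° = -120.2 kcal/mol

ΔH°rxn = Σ nΔHf°(products) − Σ nΔHf°(reactants).
Products: 1/2·(+0.0) + 3/2·(+0.0) + 2·(-68.3) = -136.6
Reactants: 1·(-28.5) + 1·(+12.1) = -16.4
ΔH° = (-136.6) − (-16.4) = -120.2 kcal/mol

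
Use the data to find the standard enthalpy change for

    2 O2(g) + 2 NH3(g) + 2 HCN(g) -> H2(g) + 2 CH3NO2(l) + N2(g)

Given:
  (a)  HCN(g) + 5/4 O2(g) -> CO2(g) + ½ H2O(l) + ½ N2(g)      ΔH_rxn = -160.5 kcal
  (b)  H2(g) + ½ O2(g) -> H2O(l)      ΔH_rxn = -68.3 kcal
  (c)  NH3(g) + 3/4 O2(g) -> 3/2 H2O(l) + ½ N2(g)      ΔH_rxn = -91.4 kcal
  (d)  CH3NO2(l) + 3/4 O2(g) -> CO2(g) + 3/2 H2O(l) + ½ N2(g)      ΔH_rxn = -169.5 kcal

(a) × 2 (×2 to match 2 HCN(g) in the target): (2)·(-160.5) = -321.0 kcal
(b) reversed (H2(g) must end up as a product): +68.3 kcal
(c) × 2 (×2 to match 2 NH3(g) in the target): (2)·(-91.4) = -182.8 kcal
(d) reversed and × 2 (reverse to put CH3NO2(l) on the product side; ×2 to match 2 CH3NO2(l) in the target): (-2)·(-169.5) = +339.0 kcal
By Hess's law, ΔH_rxn = (2)·(-160.5) + (-1)·(-68.3) + (2)·(-91.4) + (-2)·(-169.5) = -96.5 kcal

ΔH_rxn = -96.5 kcal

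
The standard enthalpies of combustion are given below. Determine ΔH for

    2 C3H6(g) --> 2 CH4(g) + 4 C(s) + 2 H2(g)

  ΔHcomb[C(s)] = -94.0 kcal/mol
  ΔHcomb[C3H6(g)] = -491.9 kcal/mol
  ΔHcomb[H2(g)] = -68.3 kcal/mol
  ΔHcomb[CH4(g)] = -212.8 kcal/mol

ΔH = -45.6 kcal/mol

Using ΔH = Σ nΔHc°(reactants) − Σ nΔHc°(products):
= [2·(-491.9)] − [2·(-212.8) + 4·(-94.0) + 2·(-68.3)]
= -45.6 kcal/mol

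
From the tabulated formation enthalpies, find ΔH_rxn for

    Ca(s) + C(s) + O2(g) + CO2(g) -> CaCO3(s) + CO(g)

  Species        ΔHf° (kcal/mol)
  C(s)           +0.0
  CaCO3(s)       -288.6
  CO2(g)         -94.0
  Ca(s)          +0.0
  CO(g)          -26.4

ΔH_rxn = -221.0 kcal/mol

Products: 1·(-288.6) + 1·(-26.4) = -315.0
Reactants: 1·(+0.0) + 1·(+0.0) + 1·(+0.0) + 1·(-94.0) = -94.0
ΔH_rxn = (-315.0) − (-94.0) = -221.0 kcal/mol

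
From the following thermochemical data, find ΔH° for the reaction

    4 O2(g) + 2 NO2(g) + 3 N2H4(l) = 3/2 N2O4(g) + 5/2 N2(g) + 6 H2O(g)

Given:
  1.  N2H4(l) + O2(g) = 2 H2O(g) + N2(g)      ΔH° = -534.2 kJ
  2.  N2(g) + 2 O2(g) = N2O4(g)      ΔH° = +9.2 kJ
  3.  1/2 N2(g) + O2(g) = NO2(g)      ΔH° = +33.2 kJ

ΔH° = -1655.2 kJ

eq. 1 × 3 (×3 to match 3 N2H4(l) in the target): (3)·(-534.2) = -1602.6 kJ
eq. 2 × 3/2 (×3/2 to match 3/2 N2O4(g) in the target): (3/2)·(+9.2) = +13.8 kJ
eq. 3 reversed and × 2 (reverse to put NO2(g) on the reactant side; scale by 2 for the 2 NO2(g)): (-2)·(+33.2) = -66.4 kJ
ΔH° = (3)·(-534.2) + (3/2)·(+9.2) + (-2)·(+33.2) = -1655.2 kJ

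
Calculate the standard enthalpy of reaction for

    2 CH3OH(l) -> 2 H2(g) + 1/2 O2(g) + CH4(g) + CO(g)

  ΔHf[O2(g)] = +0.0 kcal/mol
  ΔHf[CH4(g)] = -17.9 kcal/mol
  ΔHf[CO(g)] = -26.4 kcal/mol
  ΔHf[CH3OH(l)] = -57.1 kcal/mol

Products: 2·(+0.0) + 1/2·(+0.0) + 1·(-17.9) + 1·(-26.4) = -44.3
Reactants: 2·(-57.1) = -114.2
ΔH° = (-44.3) − (-114.2) = 69.9 kcal/mol

ΔH° = 69.9 kcal/mol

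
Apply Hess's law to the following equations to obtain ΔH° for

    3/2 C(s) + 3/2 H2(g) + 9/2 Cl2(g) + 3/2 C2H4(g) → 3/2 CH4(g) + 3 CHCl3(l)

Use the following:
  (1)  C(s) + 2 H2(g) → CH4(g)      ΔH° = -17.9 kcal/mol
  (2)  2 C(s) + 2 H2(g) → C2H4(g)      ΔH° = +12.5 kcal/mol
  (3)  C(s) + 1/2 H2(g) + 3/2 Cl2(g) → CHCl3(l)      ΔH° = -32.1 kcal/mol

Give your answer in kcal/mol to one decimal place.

(1) × 3/2: (3/2)·(-17.9) = -26.85 kcal/mol
(2) reversed and × 3/2: (-3/2)·(+12.5) = -18.75 kcal/mol
(3) × 3: (3)·(-32.1) = -96.3 kcal/mol
By Hess's law, ΔH° = (-26.85) + (-18.75) + (-96.3) = -141.9 kcal/mol

ΔH° = -141.9 kcal/mol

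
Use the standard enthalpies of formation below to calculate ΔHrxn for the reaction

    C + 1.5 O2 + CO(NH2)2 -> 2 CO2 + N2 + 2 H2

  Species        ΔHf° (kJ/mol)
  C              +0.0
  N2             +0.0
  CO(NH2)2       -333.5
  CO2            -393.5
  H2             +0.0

Products: 2·(-393.5) + 1·(+0.0) + 2·(+0.0) = -787.0
Reactants: 1·(+0.0) + 3/2·(+0.0) + 1·(-333.5) = -333.5
ΔHrxn = (-787.0) − (-333.5) = -453.5 kJ/mol

ΔHrxn = -453.5 kJ/mol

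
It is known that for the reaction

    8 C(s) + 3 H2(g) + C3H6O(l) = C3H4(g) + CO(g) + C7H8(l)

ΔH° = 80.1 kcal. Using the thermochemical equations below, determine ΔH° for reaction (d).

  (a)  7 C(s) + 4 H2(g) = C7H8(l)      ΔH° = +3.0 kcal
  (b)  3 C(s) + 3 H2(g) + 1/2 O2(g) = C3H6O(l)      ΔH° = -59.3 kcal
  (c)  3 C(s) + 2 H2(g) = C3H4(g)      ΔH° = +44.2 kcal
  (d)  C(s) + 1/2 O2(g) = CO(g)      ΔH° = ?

(a) as written (C7H8(l) already on the product side): +3.0 kcal
(b) reversed (C3H6O(l) must end up as a reactant): +59.3 kcal
(c) as written (C3H4(g) already on the product side): +44.2 kcal
(d) as written (CO(g) already on the product side): contributes x
+80.1 = (+3.0) + (+59.3) + (+44.2) + x
x = (+80.1 − (+106.5)) / (1) = -26.4 kcal

ΔH° = -26.4 kcal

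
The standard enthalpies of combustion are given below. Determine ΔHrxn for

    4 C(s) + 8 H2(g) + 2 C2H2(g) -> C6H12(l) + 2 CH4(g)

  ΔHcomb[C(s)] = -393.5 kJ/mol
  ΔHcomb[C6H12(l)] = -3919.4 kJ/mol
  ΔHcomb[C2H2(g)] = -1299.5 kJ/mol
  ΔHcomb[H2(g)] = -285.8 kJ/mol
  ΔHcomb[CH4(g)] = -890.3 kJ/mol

ΔHrxn = -759.4 kJ/mol

Using ΔH = Σ nΔHc°(reactants) − Σ nΔHc°(products):
= [4·(-393.5) + 8·(-285.8) + 2·(-1299.5)] − [1·(-3919.4) + 2·(-890.3)]
= -759.4 kJ/mol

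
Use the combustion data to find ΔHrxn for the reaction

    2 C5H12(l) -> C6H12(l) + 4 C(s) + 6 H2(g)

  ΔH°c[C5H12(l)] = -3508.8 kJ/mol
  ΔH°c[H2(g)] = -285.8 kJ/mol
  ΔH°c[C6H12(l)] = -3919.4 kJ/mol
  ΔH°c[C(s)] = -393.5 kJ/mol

With combustion enthalpies, reactants minus products:
= [2·(-3508.8)] − [1·(-3919.4) + 4·(-393.5) + 6·(-285.8)]
= 190.6 kJ/mol

ΔHrxn = 190.6 kJ/mol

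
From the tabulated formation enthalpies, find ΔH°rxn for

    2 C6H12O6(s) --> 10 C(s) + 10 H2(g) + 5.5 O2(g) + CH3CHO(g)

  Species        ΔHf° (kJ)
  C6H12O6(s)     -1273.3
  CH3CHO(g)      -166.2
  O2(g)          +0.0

ΔH°rxn = 2380.4 kJ

ΔH°rxn = Σ nΔHf°(products) − Σ nΔHf°(reactants).
Products: 10·(+0.0) + 10·(+0.0) + 11/2·(+0.0) + 1·(-166.2) = -166.2
Reactants: 2·(-1273.3) = -2546.6
ΔH°rxn = (-166.2) − (-2546.6) = 2380.4 kJ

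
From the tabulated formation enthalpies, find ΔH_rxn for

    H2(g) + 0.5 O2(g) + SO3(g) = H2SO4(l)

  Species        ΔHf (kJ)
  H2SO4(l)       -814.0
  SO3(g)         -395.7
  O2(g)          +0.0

ΔH°rxn = Σ nΔHf°(products) − Σ nΔHf°(reactants).
Products: 1·(-814.0) = -814.0
Reactants: 1·(+0.0) + 1/2·(+0.0) + 1·(-395.7) = -395.7
ΔH_rxn = (-814.0) − (-395.7) = -418.3 kJ

ΔH_rxn = -418.3 kJ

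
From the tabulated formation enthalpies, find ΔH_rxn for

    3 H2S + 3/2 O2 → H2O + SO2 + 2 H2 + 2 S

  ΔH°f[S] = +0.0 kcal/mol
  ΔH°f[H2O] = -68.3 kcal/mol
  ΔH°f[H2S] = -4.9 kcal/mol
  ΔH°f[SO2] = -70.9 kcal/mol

ΔH_rxn = -124.5 kcal/mol

ΔH°rxn = Σ nΔHf°(products) − Σ nΔHf°(reactants).
Products: 1·(-68.3) + 1·(-70.9) + 2·(+0.0) + 2·(+0.0) = -139.2
Reactants: 3·(-4.9) + 3/2·(+0.0) = -14.7
ΔH_rxn = (-139.2) − (-14.7) = -124.5 kcal/mol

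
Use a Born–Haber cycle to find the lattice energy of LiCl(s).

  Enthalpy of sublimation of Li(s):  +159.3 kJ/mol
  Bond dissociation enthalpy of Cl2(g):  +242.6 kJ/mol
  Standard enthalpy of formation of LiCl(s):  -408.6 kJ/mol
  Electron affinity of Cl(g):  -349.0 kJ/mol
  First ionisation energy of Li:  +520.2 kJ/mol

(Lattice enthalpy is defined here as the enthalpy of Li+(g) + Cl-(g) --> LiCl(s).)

U = -860.4 kJ/mol

ΔHf° = 1·ΔHsub + 1·(ΣIE) + 1/2·D(Cl2) + 1·EA + U
-408.6 = 1·(+159.3) + 1·(+520.2) + 1/2·(+242.6) + 1·(-349.0) + U
U = -408.6 − (+451.8) = -860.4 kJ/mol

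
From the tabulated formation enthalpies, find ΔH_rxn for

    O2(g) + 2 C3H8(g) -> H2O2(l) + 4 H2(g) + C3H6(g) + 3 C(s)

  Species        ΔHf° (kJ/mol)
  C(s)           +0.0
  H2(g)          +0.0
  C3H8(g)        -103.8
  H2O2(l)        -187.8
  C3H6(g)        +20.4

ΔH°rxn = Σ nΔHf°(products) − Σ nΔHf°(reactants).
Products: 1·(-187.8) + 4·(+0.0) + 1·(+20.4) + 3·(+0.0) = -167.4
Reactants: 1·(+0.0) + 2·(-103.8) = -207.6
ΔH_rxn = (-167.4) − (-207.6) = 40.2 kJ/mol

ΔH_rxn = 40.2 kJ/mol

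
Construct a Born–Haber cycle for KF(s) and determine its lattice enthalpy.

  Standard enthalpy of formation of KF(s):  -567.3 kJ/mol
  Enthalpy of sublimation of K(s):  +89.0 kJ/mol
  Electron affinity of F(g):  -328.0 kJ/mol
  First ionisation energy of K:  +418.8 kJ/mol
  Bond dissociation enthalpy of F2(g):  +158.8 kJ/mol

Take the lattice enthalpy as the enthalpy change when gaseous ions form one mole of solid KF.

U = -826.5 kJ/mol

ΔHf° = 1·ΔHsub + 1·(ΣIE) + 1/2·D(F2) + 1·EA + U
-567.3 = 1·(+89.0) + 1·(+418.8) + 1/2·(+158.8) + 1·(-328.0) + U
U = -567.3 − (+259.2) = -826.5 kJ/mol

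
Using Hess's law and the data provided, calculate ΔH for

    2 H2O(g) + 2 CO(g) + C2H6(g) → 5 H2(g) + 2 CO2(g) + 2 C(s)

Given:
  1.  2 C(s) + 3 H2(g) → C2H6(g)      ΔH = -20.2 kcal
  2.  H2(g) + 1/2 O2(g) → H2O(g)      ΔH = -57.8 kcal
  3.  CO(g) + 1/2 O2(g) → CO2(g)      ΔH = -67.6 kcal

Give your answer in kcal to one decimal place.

eq. 1 reversed (reverse to put C2H6(g) on the reactant side): +20.2 kcal
eq. 2 reversed and × 2 (reverse to put H2O(g) on the reactant side; ×2 to match 2 H2O(g) in the target): (-2)·(-57.8) = +115.6 kcal
eq. 3 × 2 (scale by 2 for the 2 CO(g)): (2)·(-67.6) = -135.2 kcal
ΔH = (-1)·(-20.2) + (-2)·(-57.8) + (2)·(-67.6) = 0.6 kcal

ΔH = 0.6 kcal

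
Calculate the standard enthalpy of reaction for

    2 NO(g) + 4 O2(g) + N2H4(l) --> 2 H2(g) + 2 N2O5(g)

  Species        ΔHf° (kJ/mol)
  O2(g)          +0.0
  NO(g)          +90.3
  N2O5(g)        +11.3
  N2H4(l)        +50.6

Products: 2·(+0.0) + 2·(+11.3) = +22.6
Reactants: 2·(+90.3) + 4·(+0.0) + 1·(+50.6) = +231.2
ΔH° = (+22.6) − (+231.2) = -208.6 kJ/mol

ΔH° = -208.6 kJ/mol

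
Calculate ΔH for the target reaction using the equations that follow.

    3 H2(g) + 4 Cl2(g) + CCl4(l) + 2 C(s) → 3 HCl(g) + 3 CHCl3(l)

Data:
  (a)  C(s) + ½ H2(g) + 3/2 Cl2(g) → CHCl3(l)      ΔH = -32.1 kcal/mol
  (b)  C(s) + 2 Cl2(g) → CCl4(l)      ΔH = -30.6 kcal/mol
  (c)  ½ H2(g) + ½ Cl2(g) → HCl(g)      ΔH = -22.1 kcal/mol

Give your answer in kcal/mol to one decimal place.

ΔH = -132.0 kcal/mol

(a) × 3 (×3 to match 3 CHCl3(l) in the target): (3)·(-32.1) = -96.3 kcal/mol
(b) reversed (reverse to put CCl4(l) on the reactant side): +30.6 kcal/mol
(c) × 3 (×3 to match 3 HCl(g) in the target): (3)·(-22.1) = -66.3 kcal/mol
Combining the equations, ΔH = (3)·(-32.1) + (-1)·(-30.6) + (3)·(-22.1) = -132.0 kcal/mol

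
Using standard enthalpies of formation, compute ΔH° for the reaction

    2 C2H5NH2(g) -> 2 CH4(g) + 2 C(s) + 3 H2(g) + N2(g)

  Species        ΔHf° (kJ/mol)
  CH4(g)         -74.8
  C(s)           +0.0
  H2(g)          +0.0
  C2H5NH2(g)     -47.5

Products: 2·(-74.8) + 2·(+0.0) + 3·(+0.0) + 1·(+0.0) = -149.6
Reactants: 2·(-47.5) = -95.0
ΔH° = (-149.6) − (-95.0) = -54.6 kJ/mol

ΔH° = -54.6 kJ/mol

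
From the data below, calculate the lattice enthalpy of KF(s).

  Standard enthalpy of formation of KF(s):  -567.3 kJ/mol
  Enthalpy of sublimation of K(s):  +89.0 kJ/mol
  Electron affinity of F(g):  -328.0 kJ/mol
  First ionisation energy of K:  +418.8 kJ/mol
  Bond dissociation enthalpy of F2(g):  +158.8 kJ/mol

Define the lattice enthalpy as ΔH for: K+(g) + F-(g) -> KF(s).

U = -826.5 kJ/mol

ΔHf° = 1·ΔHsub + 1·(ΣIE) + 1/2·D(F2) + 1·EA + U
-567.3 = 1·(+89.0) + 1·(+418.8) + 1/2·(+158.8) + 1·(-328.0) + U
U = -567.3 − (+259.2) = -826.5 kJ/mol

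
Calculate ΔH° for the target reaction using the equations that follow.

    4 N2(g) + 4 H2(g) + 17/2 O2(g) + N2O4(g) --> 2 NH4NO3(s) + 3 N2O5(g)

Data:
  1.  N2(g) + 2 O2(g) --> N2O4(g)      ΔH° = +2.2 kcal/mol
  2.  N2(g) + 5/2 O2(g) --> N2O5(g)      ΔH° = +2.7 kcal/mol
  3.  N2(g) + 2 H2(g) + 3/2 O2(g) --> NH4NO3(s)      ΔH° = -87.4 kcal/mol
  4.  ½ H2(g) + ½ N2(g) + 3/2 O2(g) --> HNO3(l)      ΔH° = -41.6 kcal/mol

ΔH° = -168.9 kcal/mol

eq. 1 reversed: -2.2 kcal/mol
eq. 2 × 3: (3)·(+2.7) = +8.1 kcal/mol
eq. 3 × 2: (2)·(-87.4) = -174.8 kcal/mol
eq. 4: not needed.
ΔH° = (-2.2) + (+8.1) + (-174.8) = -168.9 kcal/mol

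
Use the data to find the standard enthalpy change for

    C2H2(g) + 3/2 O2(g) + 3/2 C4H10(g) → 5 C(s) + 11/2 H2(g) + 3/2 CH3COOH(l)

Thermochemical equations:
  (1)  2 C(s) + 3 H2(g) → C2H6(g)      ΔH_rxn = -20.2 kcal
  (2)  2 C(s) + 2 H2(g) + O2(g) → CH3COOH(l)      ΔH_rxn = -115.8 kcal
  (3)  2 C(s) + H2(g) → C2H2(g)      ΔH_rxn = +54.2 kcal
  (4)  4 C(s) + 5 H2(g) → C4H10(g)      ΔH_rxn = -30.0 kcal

ΔH_rxn = -182.9 kcal

(1): not needed (C2H6(g) appears nowhere else).
(2) × 3/2 (×3/2 to match 3/2 CH3COOH(l) in the target): (3/2)·(-115.8) = -173.7 kcal
(3) reversed (reverse to put C2H2(g) on the reactant side): -54.2 kcal
(4) reversed and × 3/2 (C4H10(g) must end up as a reactant; scale by 3/2 for the 3/2 C4H10(g)): (-3/2)·(-30.0) = +45.0 kcal
ΔH_rxn = (3/2)·(-115.8) + (-1)·(+54.2) + (-3/2)·(-30.0) = -182.9 kcal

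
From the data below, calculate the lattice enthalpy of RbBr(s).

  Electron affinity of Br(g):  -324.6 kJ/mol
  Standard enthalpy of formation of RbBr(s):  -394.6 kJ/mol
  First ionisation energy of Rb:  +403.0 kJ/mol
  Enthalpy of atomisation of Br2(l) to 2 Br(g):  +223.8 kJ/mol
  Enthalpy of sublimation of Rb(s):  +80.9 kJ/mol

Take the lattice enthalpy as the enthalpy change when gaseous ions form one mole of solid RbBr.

ΔHf° = 1·ΔHsub + 1·(ΣIE) + 1/2·D(Br2) + 1·EA + U
-394.6 = 1·(+80.9) + 1·(+403.0) + 1/2·(+223.8) + 1·(-324.6) + U
U = -394.6 − (+271.2) = -665.8 kJ/mol

U = -665.8 kJ/mol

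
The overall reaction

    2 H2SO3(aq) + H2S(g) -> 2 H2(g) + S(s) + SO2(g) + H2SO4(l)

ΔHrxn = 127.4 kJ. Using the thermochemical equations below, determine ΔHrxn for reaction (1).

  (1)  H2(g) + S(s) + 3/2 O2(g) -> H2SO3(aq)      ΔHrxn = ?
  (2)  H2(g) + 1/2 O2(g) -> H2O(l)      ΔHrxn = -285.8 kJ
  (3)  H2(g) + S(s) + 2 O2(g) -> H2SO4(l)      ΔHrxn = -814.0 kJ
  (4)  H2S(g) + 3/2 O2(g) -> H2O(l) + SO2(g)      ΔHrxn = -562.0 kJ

ΔHrxn = -608.8 kJ

(1) reversed and × 2 (reverse to put H2SO3(aq) on the reactant side; scale by 2 for the 2 H2SO3(aq)): contributes −2·x
(2) reversed: +285.8 kJ
(3) as written (H2SO4(l) already on the product side): -814.0 kJ
(4) as written (H2S(g) already on the reactant side): -562.0 kJ
+127.4 = (+285.8) + (-814.0) + (-562.0) − 2·x
x = (+127.4 − (-1090.2)) / (-2) = -608.8 kJ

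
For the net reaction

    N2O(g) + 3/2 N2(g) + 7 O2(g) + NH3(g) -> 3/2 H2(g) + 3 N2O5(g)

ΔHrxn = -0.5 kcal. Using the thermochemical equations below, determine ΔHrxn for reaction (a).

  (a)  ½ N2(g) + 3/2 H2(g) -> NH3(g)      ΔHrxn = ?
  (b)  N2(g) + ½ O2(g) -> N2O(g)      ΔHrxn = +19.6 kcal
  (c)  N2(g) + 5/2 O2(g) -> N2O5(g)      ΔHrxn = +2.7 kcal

ΔHrxn = -11.0 kcal

(a) reversed: contributes −x
(b) reversed: -19.6 kcal
(c) × 3: (3)·(+2.7) = +8.1 kcal
-0.5 = (-19.6) + (+8.1) − x
x = (-0.5 − (-11.5)) / (-1) = -11.0 kcal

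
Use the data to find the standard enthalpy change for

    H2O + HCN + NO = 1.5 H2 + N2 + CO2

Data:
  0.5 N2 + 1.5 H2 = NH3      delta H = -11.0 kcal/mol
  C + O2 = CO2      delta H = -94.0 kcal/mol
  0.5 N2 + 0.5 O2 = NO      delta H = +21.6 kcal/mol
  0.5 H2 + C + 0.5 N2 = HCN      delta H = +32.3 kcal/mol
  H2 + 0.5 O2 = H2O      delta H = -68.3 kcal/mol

delta H = -79.6 kcal/mol

equation 1: not needed.
equation 2 as written: -94.0 kcal/mol
equation 3 reversed: -21.6 kcal/mol
equation 4 reversed: -32.3 kcal/mol
equation 5 reversed: +68.3 kcal/mol
delta H = (-94.0) + (-21.6) + (-32.3) + (+68.3) = -79.6 kcal/mol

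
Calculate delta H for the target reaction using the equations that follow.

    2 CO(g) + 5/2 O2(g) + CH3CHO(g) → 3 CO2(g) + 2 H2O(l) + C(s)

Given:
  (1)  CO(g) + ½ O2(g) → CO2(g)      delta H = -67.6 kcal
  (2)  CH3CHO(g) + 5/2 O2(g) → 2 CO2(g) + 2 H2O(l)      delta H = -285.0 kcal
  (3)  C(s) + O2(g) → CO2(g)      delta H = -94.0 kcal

(1) × 2 (×2 to match 2 CO(g) in the target): (2)·(-67.6) = -135.2 kcal
(2) as written (CH3CHO(g) already on the reactant side): -285.0 kcal
(3) reversed (reverse to put C(s) on the product side): +94.0 kcal
By Hess's law, delta H = (2)·(-67.6) + (1)·(-285.0) + (-1)·(-94.0) = -326.2 kcal

delta H = -326.2 kcal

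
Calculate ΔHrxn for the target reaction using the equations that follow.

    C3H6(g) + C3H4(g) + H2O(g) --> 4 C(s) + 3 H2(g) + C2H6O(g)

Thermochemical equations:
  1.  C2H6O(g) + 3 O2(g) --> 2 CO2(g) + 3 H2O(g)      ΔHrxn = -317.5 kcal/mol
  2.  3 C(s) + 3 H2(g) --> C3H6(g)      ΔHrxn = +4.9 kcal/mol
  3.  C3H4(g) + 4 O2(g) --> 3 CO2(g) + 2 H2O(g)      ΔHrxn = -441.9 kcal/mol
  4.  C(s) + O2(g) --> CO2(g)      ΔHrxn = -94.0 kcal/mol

eq. 1 reversed: +317.5 kcal/mol
eq. 2 reversed: -4.9 kcal/mol
eq. 3 as written: -441.9 kcal/mol
eq. 4 reversed: +94.0 kcal/mol
ΔHrxn = (-1)·(-317.5) + (-1)·(+4.9) + (1)·(-441.9) + (-1)·(-94.0) = -35.3 kcal/mol

ΔHrxn = -35.3 kcal/mol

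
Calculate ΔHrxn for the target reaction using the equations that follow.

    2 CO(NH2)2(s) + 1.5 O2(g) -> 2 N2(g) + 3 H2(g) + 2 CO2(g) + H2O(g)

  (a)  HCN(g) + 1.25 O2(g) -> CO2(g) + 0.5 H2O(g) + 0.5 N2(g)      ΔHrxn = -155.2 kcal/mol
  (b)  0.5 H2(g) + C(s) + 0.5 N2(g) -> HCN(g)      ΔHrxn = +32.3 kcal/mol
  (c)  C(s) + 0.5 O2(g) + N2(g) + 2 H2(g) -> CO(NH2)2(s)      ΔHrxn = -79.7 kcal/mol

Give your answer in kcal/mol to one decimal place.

(a) × 2 (×2 to match 2 CO2(g) in the target): (2)·(-155.2) = -310.4 kcal/mol
(b) × 2: (2)·(+32.3) = +64.6 kcal/mol
(c) reversed and × 2 (CO(NH2)2(s) must end up as a reactant; scale by 2 for the 2 CO(NH2)2(s)): (-2)·(-79.7) = +159.4 kcal/mol
ΔHrxn = (2)·(-155.2) + (2)·(+32.3) + (-2)·(-79.7) = -86.4 kcal/mol

ΔHrxn = -86.4 kcal/mol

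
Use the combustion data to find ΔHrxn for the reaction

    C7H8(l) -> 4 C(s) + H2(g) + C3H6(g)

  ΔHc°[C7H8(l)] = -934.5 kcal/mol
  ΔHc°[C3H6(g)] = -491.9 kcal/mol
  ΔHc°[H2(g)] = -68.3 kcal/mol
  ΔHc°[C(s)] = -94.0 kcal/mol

ΔHrxn = 1.7 kcal/mol

With combustion enthalpies, reactants minus products:
= [1·(-934.5)] − [4·(-94.0) + 1·(-68.3) + 1·(-491.9)]
= 1.7 kcal/mol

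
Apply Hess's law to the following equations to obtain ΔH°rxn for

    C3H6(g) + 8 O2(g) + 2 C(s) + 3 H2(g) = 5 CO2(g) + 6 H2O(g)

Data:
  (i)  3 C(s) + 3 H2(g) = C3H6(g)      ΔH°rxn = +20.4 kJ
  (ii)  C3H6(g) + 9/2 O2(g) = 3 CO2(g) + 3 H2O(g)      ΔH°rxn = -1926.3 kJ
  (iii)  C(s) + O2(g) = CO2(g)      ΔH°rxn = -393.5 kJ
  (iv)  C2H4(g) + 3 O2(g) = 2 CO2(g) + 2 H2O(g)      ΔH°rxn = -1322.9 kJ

ΔH°rxn = -3438.7 kJ

(i) as written: +20.4 kJ
(ii) × 2: (2)·(-1926.3) = -3852.6 kJ
(iii) reversed: +393.5 kJ
(iv): not needed.
Combining the equations, ΔH°rxn = (1)·(+20.4) + (2)·(-1926.3) + (-1)·(-393.5) = -3438.7 kJ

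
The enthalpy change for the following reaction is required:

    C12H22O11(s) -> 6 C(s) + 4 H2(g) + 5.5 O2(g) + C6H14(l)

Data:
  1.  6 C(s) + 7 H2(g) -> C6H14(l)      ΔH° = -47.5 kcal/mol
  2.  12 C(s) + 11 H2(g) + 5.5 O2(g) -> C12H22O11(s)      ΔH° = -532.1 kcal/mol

eq. 1 as written: -47.5 kcal/mol
eq. 2 reversed: +532.1 kcal/mol
Combining the equations, ΔH° = (1)·(-47.5) + (-1)·(-532.1) = 484.6 kcal/mol

ΔH° = 484.6 kcal/mol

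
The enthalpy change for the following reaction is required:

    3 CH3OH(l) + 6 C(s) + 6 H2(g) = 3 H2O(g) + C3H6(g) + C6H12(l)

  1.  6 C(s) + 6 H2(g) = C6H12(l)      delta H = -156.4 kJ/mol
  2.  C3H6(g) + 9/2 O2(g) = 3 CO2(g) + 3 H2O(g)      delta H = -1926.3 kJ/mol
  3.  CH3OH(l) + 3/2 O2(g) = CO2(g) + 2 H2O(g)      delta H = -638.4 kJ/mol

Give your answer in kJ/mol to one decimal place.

eq. 1 as written (C6H12(l) already on the product side): -156.4 kJ/mol
eq. 2 reversed (C3H6(g) must end up as a product): +1926.3 kJ/mol
eq. 3 × 3 (scale by 3 for the 3 CH3OH(l)): (3)·(-638.4) = -1915.2 kJ/mol
delta H = (1)·(-156.4) + (-1)·(-1926.3) + (3)·(-638.4) = -145.3 kJ/mol

delta H = -145.3 kJ/mol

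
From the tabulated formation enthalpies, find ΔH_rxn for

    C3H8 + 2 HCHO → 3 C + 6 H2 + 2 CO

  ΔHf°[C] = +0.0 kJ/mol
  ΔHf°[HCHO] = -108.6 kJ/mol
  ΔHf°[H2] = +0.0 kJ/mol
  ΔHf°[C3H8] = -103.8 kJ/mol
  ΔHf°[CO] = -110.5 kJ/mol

Products: 3·(+0.0) + 6·(+0.0) + 2·(-110.5) = -221.0
Reactants: 1·(-103.8) + 2·(-108.6) = -321.0
ΔH_rxn = (-221.0) − (-321.0) = 100.0 kJ/mol

ΔH_rxn = 100.0 kJ/mol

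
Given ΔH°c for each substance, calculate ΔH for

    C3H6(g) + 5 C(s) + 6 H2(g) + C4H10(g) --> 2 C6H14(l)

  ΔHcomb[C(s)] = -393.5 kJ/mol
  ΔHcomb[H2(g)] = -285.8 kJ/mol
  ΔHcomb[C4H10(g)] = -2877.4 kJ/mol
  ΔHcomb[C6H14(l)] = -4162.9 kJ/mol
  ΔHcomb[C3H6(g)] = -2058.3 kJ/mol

ΔH = -292.2 kJ/mol

With combustion enthalpies, reactants minus products:
= [1·(-2058.3) + 5·(-393.5) + 6·(-285.8) + 1·(-2877.4)] − [2·(-4162.9)]
= -292.2 kJ/mol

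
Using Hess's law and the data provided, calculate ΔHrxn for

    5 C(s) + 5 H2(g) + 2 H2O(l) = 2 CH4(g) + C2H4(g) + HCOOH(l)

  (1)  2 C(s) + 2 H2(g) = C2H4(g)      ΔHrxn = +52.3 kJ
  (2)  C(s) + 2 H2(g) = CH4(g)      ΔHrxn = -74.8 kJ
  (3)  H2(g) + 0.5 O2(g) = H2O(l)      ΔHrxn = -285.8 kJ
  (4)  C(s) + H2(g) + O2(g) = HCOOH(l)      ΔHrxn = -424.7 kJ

ΔHrxn = 49.6 kJ

(1) as written: +52.3 kJ
(2) × 2: (2)·(-74.8) = -149.6 kJ
(3) reversed and × 2: (-2)·(-285.8) = +571.6 kJ
(4) as written: -424.7 kJ
Since enthalpy is a state function, ΔHrxn = (+52.3) + (-149.6) + (+571.6) + (-424.7) = 49.6 kJ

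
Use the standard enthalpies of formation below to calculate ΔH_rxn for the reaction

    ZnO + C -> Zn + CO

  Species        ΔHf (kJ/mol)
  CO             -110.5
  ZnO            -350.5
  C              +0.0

ΔH_rxn = 240.0 kJ/mol

ΔH°rxn = Σ nΔHf°(products) − Σ nΔHf°(reactants).
Products: 1·(+0.0) + 1·(-110.5) = -110.5
Reactants: 1·(-350.5) + 1·(+0.0) = -350.5
ΔH_rxn = (-110.5) − (-350.5) = 240.0 kJ/mol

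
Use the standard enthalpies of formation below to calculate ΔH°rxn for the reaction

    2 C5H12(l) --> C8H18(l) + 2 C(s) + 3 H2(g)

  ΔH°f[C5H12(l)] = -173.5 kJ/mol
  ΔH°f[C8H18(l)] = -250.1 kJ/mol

ΔH°rxn = 96.9 kJ/mol

Products: 1·(-250.1) + 2·(+0.0) + 3·(+0.0) = -250.1
Reactants: 2·(-173.5) = -347.0
ΔH°rxn = (-250.1) − (-347.0) = 96.9 kJ/mol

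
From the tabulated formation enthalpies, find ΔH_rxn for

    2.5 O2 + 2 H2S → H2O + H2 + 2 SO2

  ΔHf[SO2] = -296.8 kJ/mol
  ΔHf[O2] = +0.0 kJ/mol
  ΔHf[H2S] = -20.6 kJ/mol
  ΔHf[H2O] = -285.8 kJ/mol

Products: 1·(-285.8) + 1·(+0.0) + 2·(-296.8) = -879.4
Reactants: 5/2·(+0.0) + 2·(-20.6) = -41.2
ΔH_rxn = (-879.4) − (-41.2) = -838.2 kJ/mol

ΔH_rxn = -838.2 kJ/mol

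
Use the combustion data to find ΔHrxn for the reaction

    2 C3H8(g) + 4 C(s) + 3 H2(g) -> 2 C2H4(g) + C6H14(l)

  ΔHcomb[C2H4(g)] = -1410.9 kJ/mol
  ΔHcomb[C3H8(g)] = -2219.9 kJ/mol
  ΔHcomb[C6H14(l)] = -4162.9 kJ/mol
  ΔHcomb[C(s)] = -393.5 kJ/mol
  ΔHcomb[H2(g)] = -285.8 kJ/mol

With combustion enthalpies, reactants minus products:
= [2·(-2219.9) + 4·(-393.5) + 3·(-285.8)] − [2·(-1410.9) + 1·(-4162.9)]
= 113.5 kJ/mol

ΔHrxn = 113.5 kJ/mol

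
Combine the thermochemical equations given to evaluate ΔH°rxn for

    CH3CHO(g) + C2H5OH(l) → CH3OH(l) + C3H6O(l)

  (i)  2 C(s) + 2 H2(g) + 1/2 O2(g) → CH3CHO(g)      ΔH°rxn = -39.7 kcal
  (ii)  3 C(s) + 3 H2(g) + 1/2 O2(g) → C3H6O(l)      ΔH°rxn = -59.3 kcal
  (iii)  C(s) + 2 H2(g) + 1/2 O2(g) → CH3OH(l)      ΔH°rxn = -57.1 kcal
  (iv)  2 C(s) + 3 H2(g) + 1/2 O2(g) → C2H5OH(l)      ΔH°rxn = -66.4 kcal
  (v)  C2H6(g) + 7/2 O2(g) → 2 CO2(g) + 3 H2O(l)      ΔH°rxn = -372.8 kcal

ΔH°rxn = -10.3 kcal

(i) reversed: +39.7 kcal
(ii) as written: -59.3 kcal
(iii) as written: -57.1 kcal
(iv) reversed: +66.4 kcal
(v): not needed.
ΔH°rxn = (+39.7) + (-59.3) + (-57.1) + (+66.4) = -10.3 kcal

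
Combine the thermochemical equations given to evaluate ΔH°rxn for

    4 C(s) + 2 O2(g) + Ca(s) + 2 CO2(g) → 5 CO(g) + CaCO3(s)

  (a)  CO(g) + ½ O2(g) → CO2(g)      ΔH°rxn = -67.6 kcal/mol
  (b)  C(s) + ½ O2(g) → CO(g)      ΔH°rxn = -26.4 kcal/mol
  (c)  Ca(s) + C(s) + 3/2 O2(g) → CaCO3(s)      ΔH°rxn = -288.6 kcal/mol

ΔH°rxn = -232.6 kcal/mol

(a) reversed and × 2: (-2)·(-67.6) = +135.2 kcal/mol
(b) × 3: (3)·(-26.4) = -79.2 kcal/mol
(c) as written: -288.6 kcal/mol
ΔH°rxn = (-2)·(-67.6) + (3)·(-26.4) + (1)·(-288.6) = -232.6 kcal/mol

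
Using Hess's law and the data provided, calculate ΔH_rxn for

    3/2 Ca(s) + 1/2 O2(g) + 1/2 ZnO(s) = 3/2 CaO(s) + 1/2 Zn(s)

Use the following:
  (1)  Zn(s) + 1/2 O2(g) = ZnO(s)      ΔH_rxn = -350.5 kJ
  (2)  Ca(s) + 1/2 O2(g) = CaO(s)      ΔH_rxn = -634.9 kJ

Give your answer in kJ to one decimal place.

(1) reversed and × 1/2 (reverse to put ZnO(s) on the reactant side; ×1/2 to match 1/2 ZnO(s) in the target): (-1/2)·(-350.5) = +175.25 kJ
(2) × 3/2 (scale by 3/2 for the 3/2 CaO(s)): (3/2)·(-634.9) = -952.35 kJ
Summing the manipulated equations, ΔH_rxn = (-1/2)·(-350.5) + (3/2)·(-634.9) = -777.1 kJ

ΔH_rxn = -777.1 kJ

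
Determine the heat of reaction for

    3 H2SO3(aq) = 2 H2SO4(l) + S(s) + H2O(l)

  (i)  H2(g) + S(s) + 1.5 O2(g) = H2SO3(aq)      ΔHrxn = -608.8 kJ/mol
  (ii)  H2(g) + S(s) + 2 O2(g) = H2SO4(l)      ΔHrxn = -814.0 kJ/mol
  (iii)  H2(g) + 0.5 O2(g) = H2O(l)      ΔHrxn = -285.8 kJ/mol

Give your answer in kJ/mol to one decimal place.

(i) reversed and × 3: (-3)·(-608.8) = +1826.4 kJ/mol
(ii) × 2: (2)·(-814.0) = -1628.0 kJ/mol
(iii) as written: -285.8 kJ/mol
By Hess's law, ΔHrxn = (+1826.4) + (-1628.0) + (-285.8) = -87.4 kJ/mol

ΔHrxn = -87.4 kJ/mol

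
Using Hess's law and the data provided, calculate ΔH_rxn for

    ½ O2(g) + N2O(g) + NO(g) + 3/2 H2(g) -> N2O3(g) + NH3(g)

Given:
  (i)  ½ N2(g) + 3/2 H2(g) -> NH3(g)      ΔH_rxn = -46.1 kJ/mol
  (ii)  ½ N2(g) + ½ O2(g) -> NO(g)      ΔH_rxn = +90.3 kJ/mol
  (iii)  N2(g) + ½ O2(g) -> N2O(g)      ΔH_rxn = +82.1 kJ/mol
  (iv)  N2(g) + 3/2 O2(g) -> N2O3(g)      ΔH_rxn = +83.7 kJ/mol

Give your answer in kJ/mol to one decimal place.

(i) as written: -46.1 kJ/mol
(ii) reversed: -90.3 kJ/mol
(iii) reversed: -82.1 kJ/mol
(iv) as written: +83.7 kJ/mol
By Hess's law, ΔH_rxn = (1)·(-46.1) + (-1)·(+90.3) + (-1)·(+82.1) + (1)·(+83.7) = -134.8 kJ/mol

ΔH_rxn = -134.8 kJ/mol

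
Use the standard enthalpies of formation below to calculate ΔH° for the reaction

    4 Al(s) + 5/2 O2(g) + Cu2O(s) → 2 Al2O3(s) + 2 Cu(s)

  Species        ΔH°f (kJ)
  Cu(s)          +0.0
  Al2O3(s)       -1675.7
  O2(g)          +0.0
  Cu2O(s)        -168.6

Products: 2·(-1675.7) + 2·(+0.0) = -3351.4
Reactants: 4·(+0.0) + 5/2·(+0.0) + 1·(-168.6) = -168.6
ΔH° = (-3351.4) − (-168.6) = -3182.8 kJ

ΔH° = -3182.8 kJ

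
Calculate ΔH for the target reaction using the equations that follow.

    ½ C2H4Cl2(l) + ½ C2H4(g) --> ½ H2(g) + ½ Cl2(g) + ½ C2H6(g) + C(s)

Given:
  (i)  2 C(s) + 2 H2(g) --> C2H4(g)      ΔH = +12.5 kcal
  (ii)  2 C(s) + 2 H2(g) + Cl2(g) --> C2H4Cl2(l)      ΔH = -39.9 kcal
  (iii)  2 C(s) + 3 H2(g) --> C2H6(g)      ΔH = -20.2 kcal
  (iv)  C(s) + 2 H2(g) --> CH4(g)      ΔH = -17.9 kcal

(i) reversed and × 1/2: (-1/2)·(+12.5) = -6.25 kcal
(ii) reversed and × 1/2: (-1/2)·(-39.9) = +19.95 kcal
(iii) × 1/2: (1/2)·(-20.2) = -10.1 kcal
(iv): not needed.
ΔH = (-6.25) + (+19.95) + (-10.1) = 3.6 kcal

ΔH = 3.6 kcal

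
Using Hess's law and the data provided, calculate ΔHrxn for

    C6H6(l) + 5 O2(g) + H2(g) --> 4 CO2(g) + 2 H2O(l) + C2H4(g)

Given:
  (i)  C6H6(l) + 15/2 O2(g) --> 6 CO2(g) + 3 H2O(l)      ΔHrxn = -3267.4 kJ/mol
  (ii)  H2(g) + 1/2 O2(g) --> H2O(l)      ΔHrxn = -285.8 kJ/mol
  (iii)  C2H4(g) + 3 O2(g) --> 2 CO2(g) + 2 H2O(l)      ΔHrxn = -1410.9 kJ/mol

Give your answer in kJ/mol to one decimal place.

(i) as written: -3267.4 kJ/mol
(ii) as written: -285.8 kJ/mol
(iii) reversed: +1410.9 kJ/mol
By Hess's law, ΔHrxn = (1)·(-3267.4) + (1)·(-285.8) + (-1)·(-1410.9) = -2142.3 kJ/mol

ΔHrxn = -2142.3 kJ/mol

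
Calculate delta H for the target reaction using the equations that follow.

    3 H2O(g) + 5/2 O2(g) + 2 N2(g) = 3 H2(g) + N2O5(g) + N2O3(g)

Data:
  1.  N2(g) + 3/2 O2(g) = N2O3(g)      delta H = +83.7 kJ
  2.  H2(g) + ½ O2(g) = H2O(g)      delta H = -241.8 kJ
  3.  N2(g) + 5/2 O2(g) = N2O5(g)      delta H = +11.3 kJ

eq. 1 as written (N2O3(g) already on the product side): +83.7 kJ
eq. 2 reversed and × 3 (reverse to put H2O(g) on the reactant side; ×3 to match 3 H2O(g) in the target): (-3)·(-241.8) = +725.4 kJ
eq. 3 as written (N2O5(g) already on the product side): +11.3 kJ
delta H = (+83.7) + (+725.4) + (+11.3) = 820.4 kJ

delta H = 820.4 kJ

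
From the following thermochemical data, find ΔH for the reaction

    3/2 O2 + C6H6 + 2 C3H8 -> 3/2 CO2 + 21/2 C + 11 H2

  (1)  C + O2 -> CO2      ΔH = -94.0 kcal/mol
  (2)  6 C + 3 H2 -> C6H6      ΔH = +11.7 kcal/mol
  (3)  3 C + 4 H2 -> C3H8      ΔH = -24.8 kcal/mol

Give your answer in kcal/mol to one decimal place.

(1) × 3/2: (3/2)·(-94.0) = -141.0 kcal/mol
(2) reversed: -11.7 kcal/mol
(3) reversed and × 2: (-2)·(-24.8) = +49.6 kcal/mol
By Hess's law, ΔH = (3/2)·(-94.0) + (-1)·(+11.7) + (-2)·(-24.8) = -103.1 kcal/mol

ΔH = -103.1 kcal/mol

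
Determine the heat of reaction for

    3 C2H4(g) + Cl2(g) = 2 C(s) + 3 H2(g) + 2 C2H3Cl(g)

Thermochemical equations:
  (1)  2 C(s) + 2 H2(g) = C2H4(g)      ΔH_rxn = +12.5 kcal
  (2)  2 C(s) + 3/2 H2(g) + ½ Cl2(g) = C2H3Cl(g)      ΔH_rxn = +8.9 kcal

(1) reversed and × 3: (-3)·(+12.5) = -37.5 kcal
(2) × 2: (2)·(+8.9) = +17.8 kcal
ΔH_rxn = (-37.5) + (+17.8) = -19.7 kcal

ΔH_rxn = -19.7 kcal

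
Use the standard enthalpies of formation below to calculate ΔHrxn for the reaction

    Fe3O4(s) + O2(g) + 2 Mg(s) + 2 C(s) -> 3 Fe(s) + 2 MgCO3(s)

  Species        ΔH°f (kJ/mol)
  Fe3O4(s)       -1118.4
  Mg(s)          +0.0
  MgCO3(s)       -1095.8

ΔHrxn = -1073.2 kJ/mol

ΔH°rxn = Σ nΔHf°(products) − Σ nΔHf°(reactants).
Products: 3·(+0.0) + 2·(-1095.8) = -2191.6
Reactants: 1·(-1118.4) + 1·(+0.0) + 2·(+0.0) + 2·(+0.0) = -1118.4
ΔHrxn = (-2191.6) − (-1118.4) = -1073.2 kJ/mol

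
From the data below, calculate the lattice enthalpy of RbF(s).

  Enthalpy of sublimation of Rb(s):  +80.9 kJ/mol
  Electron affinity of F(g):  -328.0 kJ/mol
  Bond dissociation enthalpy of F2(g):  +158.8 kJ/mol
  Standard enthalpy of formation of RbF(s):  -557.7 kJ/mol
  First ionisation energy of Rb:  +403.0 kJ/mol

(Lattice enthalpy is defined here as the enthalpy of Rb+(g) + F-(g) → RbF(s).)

U = -793.0 kJ/mol

ΔHf° = 1·ΔHsub + 1·(ΣIE) + 1/2·D(F2) + 1·EA + U
-557.7 = 1·(+80.9) + 1·(+403.0) + 1/2·(+158.8) + 1·(-328.0) + U
U = -557.7 − (+235.3) = -793.0 kJ/mol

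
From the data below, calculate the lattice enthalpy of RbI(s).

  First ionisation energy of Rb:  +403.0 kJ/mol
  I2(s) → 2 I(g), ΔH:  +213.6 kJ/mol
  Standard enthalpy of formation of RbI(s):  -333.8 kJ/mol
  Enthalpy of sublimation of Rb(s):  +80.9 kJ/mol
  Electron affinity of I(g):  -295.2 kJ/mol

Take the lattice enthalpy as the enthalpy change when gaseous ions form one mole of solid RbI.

ΔHf° = 1·ΔHsub + 1·(ΣIE) + 1/2·D(I2) + 1·EA + U
-333.8 = 1·(+80.9) + 1·(+403.0) + 1/2·(+213.6) + 1·(-295.2) + U
U = -333.8 − (+295.5) = -629.3 kJ/mol

U = -629.3 kJ/mol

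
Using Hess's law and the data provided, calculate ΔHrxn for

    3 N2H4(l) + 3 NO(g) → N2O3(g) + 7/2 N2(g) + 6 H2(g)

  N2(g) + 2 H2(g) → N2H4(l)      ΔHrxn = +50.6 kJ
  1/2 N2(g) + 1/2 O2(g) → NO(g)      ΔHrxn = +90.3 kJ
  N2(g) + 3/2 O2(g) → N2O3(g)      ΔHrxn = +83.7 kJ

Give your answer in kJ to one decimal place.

equation 1 reversed and × 3 (reverse to put N2H4(l) on the reactant side; ×3 to match 3 N2H4(l) in the target): (-3)·(+50.6) = -151.8 kJ
equation 2 reversed and × 3 (reverse to put NO(g) on the reactant side; scale by 3 for the 3 NO(g)): (-3)·(+90.3) = -270.9 kJ
equation 3 as written (N2O3(g) already on the product side): +83.7 kJ
ΔHrxn = (-3)·(+50.6) + (-3)·(+90.3) + (1)·(+83.7) = -339.0 kJ

ΔHrxn = -339.0 kJ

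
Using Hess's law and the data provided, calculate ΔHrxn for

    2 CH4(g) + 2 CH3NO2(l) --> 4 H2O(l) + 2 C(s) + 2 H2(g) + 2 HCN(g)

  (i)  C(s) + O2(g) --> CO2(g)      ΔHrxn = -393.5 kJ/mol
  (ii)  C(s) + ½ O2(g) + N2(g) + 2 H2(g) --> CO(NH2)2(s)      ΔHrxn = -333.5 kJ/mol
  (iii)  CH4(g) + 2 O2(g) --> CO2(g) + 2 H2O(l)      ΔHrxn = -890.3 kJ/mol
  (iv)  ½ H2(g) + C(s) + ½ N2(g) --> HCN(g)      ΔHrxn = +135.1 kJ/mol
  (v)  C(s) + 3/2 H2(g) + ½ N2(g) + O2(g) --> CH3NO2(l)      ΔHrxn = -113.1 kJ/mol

ΔHrxn = -497.2 kJ/mol

(i) reversed and × 2: (-2)·(-393.5) = +787.0 kJ/mol
(ii): not needed (CO(NH2)2(s) appears nowhere else).
(iii) × 2 (scale by 2 for the 2 CH4(g)): (2)·(-890.3) = -1780.6 kJ/mol
(iv) × 2 (scale by 2 for the 2 HCN(g)): (2)·(+135.1) = +270.2 kJ/mol
(v) reversed and × 2 (CH3NO2(l) must end up as a reactant; ×2 to match 2 CH3NO2(l) in the target): (-2)·(-113.1) = +226.2 kJ/mol
Summing the manipulated equations, ΔHrxn = (-2)·(-393.5) + (2)·(-890.3) + (2)·(+135.1) + (-2)·(-113.1) = -497.2 kJ/mol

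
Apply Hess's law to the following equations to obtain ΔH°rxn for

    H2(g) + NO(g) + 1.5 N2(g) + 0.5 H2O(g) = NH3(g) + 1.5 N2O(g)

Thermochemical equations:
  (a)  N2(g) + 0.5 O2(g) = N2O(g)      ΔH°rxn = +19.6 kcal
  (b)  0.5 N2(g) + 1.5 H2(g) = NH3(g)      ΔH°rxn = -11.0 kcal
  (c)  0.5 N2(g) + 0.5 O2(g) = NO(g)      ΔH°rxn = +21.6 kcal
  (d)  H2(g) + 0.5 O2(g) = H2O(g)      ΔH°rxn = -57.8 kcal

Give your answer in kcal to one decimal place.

(a) × 3/2: (3/2)·(+19.6) = +29.4 kcal
(b) as written: -11.0 kcal
(c) reversed: -21.6 kcal
(d) reversed and × 1/2: (-1/2)·(-57.8) = +28.9 kcal
Summing the manipulated equations, ΔH°rxn = (+29.4) + (-11.0) + (-21.6) + (+28.9) = 25.7 kcal

ΔH°rxn = 25.7 kcal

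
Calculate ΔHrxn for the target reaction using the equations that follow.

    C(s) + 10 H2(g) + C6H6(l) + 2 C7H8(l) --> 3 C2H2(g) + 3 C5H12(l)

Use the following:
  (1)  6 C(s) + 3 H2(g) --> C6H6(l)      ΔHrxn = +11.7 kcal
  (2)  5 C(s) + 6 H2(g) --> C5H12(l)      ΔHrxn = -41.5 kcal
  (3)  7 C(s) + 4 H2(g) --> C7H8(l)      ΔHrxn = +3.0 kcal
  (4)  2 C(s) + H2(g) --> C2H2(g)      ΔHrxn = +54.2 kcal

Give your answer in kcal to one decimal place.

(1) reversed (C6H6(l) must end up as a reactant): -11.7 kcal
(2) × 3 (scale by 3 for the 3 C5H12(l)): (3)·(-41.5) = -124.5 kcal
(3) reversed and × 2 (C7H8(l) must end up as a reactant; ×2 to match 2 C7H8(l) in the target): (-2)·(+3.0) = -6.0 kcal
(4) × 3 (×3 to match 3 C2H2(g) in the target): (3)·(+54.2) = +162.6 kcal
ΔHrxn = (-1)·(+11.7) + (3)·(-41.5) + (-2)·(+3.0) + (3)·(+54.2) = 20.4 kcal

ΔHrxn = 20.4 kcal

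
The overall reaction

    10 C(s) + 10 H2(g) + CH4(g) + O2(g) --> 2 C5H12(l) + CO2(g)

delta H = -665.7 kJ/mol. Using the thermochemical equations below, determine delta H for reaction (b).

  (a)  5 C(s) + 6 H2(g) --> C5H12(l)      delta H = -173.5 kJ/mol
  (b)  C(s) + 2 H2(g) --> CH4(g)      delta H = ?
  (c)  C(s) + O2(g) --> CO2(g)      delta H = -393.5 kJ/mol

(a) × 2 (scale by 2 for the 2 C5H12(l)): (2)·(-173.5) = -347.0 kJ/mol
(b) reversed (CH4(g) must end up as a reactant): contributes −x
(c) as written (CO2(g) already on the product side): -393.5 kJ/mol
-665.7 = (-347.0) + (-393.5) − x
x = (-665.7 − (-740.5)) / (-1) = -74.8 kJ/mol

delta H = -74.8 kJ/mol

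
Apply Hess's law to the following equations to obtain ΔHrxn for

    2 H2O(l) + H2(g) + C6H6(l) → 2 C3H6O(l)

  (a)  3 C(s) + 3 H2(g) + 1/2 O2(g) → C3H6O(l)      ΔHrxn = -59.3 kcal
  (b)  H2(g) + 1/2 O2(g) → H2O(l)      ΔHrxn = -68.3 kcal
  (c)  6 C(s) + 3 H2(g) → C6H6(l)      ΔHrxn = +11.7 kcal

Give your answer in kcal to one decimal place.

(a) × 2 (×2 to match 2 C3H6O(l) in the target): (2)·(-59.3) = -118.6 kcal
(b) reversed and × 2 (H2O(l) must end up as a reactant; scale by 2 for the 2 H2O(l)): (-2)·(-68.3) = +136.6 kcal
(c) reversed (reverse to put C6H6(l) on the reactant side): -11.7 kcal
Summing the manipulated equations, ΔHrxn = (2)·(-59.3) + (-2)·(-68.3) + (-1)·(+11.7) = 6.3 kcal

ΔHrxn = 6.3 kcal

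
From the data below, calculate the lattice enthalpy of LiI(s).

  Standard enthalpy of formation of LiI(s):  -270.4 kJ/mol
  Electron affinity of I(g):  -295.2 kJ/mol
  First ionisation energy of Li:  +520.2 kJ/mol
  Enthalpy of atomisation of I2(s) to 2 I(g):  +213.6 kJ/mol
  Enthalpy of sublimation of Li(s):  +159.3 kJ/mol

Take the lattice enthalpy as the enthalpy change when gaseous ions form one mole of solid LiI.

ΔHf° = 1·ΔHsub + 1·(ΣIE) + 1/2·D(I2) + 1·EA + U
-270.4 = 1·(+159.3) + 1·(+520.2) + 1/2·(+213.6) + 1·(-295.2) + U
U = -270.4 − (+491.1) = -761.5 kJ/mol

U = -761.5 kJ/mol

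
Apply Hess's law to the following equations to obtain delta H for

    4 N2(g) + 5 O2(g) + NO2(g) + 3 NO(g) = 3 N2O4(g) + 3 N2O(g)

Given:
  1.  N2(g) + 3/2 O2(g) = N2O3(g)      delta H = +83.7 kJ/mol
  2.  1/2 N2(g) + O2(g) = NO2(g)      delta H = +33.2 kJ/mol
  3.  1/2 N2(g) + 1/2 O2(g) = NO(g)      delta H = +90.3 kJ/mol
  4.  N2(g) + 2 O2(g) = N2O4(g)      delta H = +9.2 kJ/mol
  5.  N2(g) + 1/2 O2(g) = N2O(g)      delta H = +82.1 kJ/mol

delta H = -30.2 kJ/mol

eq. 1: not needed.
eq. 2 reversed: -33.2 kJ/mol
eq. 3 reversed and × 3: (-3)·(+90.3) = -270.9 kJ/mol
eq. 4 × 3: (3)·(+9.2) = +27.6 kJ/mol
eq. 5 × 3: (3)·(+82.1) = +246.3 kJ/mol
delta H = (-33.2) + (-270.9) + (+27.6) + (+246.3) = -30.2 kJ/mol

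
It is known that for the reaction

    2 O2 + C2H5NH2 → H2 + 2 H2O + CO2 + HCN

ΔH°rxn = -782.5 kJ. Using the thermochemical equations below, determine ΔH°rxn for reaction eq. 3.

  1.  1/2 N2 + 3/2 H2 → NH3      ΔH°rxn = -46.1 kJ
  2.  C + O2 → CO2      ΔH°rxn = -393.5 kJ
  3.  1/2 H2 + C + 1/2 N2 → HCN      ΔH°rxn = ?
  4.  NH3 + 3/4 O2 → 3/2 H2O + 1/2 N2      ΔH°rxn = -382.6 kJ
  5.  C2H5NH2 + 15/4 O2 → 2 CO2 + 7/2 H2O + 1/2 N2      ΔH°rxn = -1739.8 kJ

eq. 1 reversed: +46.1 kJ
eq. 2 reversed: +393.5 kJ
eq. 3 as written (HCN already on the product side): contributes x
eq. 4 reversed: +382.6 kJ
eq. 5 as written (C2H5NH2 already on the reactant side): -1739.8 kJ
-782.5 = (+46.1) + (+393.5) + (+382.6) + (-1739.8) + x
x = (-782.5 − (-917.6)) / (1) = 135.1 kJ

ΔH°rxn = 135.1 kJ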